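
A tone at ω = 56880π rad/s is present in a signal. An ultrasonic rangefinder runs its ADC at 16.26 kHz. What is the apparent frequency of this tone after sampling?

4.08 kHz

ω = 56880π rad/s → f = ω/(2π) = 28440 Hz = 28.44 kHz.
28.44 kHz mod fs = 12.18 kHz.
12.18 kHz > fs/2 = 8.13 kHz, folds to fs − 12.18 kHz = 4.08 kHz.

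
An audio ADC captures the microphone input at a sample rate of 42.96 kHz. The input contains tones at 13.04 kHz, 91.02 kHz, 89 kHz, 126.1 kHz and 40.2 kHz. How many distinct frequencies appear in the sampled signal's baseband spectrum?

fs/2 = 21.48 kHz.
13.04 kHz ≤ fs/2 = 21.48 kHz, passes unchanged.
91.02 kHz mod fs = 5.1 kHz.
5.1 kHz ≤ fs/2 = 21.48 kHz, appears at 5.1 kHz.
89 kHz mod fs = 3.08 kHz.
3.08 kHz ≤ fs/2 = 21.48 kHz, appears at 3.08 kHz.
126.1 kHz mod fs = 40.18 kHz.
40.18 kHz > fs/2 = 21.48 kHz, folds to fs − 40.18 kHz = 2.78 kHz.
40.2 kHz > fs/2 = 21.48 kHz, folds to fs − 40.2 kHz = 2.76 kHz.
Distinct values: {2.76 kHz, 2.78 kHz, 3.08 kHz, 5.1 kHz, 13.04 kHz} → 5.

5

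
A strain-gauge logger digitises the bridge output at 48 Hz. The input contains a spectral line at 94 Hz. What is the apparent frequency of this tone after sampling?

2 Hz

94 Hz mod fs = 46 Hz.
46 Hz > fs/2 = 24 Hz, folds to fs − 46 Hz = 2 Hz.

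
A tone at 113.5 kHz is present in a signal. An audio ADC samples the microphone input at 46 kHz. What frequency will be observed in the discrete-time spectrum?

113.5 kHz mod fs = 21.5 kHz.
21.5 kHz ≤ fs/2 = 23 kHz, appears at 21.5 kHz.

21.5 kHz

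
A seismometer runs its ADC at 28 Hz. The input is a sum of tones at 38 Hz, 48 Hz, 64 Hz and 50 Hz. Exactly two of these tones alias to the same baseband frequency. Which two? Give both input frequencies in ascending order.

48 Hz, 64 Hz

fs/2 = 14 Hz.
38 Hz mod fs = 10 Hz.
10 Hz ≤ fs/2 = 14 Hz, appears at 10 Hz.
48 Hz mod fs = 20 Hz.
20 Hz > fs/2 = 14 Hz, folds to fs − 20 Hz = 8 Hz.
64 Hz mod fs = 8 Hz.
8 Hz ≤ fs/2 = 14 Hz, appears at 8 Hz.
50 Hz mod fs = 22 Hz.
22 Hz > fs/2 = 14 Hz, folds to fs − 22 Hz = 6 Hz.
48 Hz and 64 Hz both map to 8 Hz.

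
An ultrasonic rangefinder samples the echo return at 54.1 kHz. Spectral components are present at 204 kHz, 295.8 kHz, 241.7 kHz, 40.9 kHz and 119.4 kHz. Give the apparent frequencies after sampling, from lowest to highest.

fs/2 = 27.05 kHz.
204 kHz mod fs = 41.7 kHz.
41.7 kHz > fs/2 = 27.05 kHz, folds to fs − 41.7 kHz = 12.4 kHz.
295.8 kHz mod fs = 25.3 kHz.
25.3 kHz ≤ fs/2 = 27.05 kHz, appears at 25.3 kHz.
241.7 kHz mod fs = 25.3 kHz.
25.3 kHz ≤ fs/2 = 27.05 kHz, appears at 25.3 kHz.
40.9 kHz > fs/2 = 27.05 kHz, folds to fs − 40.9 kHz = 13.2 kHz.
119.4 kHz mod fs = 11.2 kHz.
11.2 kHz ≤ fs/2 = 27.05 kHz, appears at 11.2 kHz.
Distinct values: {11.2 kHz, 12.4 kHz, 13.2 kHz, 25.3 kHz}.

11.2 kHz, 12.4 kHz, 13.2 kHz, 25.3 kHz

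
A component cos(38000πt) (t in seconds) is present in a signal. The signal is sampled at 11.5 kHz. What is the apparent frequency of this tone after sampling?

ω = 38000π rad/s → f = ω/(2π) = 19000 Hz = 19 kHz.
19 kHz mod fs = 7.5 kHz.
7.5 kHz > fs/2 = 5.75 kHz, folds to fs − 7.5 kHz = 4 kHz.

4 kHz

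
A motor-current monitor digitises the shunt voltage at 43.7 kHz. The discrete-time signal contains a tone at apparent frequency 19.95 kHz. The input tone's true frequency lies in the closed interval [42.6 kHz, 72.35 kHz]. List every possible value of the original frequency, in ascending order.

63.65 kHz, 67.45 kHz

Frequencies that alias to 19.95 kHz are k·fs ± 19.95 kHz for integer k ≥ 0.
k=0: 19.95 kHz.
k=1: 23.75 kHz, 63.65 kHz.
k=2: 67.45 kHz, 107.35 kHz.
k=3: 111.15 kHz, 151.05 kHz.
Within [42.6 kHz, 72.35 kHz]: 63.65 kHz, 67.45 kHz.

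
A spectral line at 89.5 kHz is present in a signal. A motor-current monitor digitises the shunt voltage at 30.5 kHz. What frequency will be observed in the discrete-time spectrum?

2 kHz

89.5 kHz mod fs = 28.5 kHz.
28.5 kHz > fs/2 = 15.25 kHz, folds to fs − 28.5 kHz = 2 kHz.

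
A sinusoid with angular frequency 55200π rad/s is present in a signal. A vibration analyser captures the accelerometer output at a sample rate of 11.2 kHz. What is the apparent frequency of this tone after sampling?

ω = 55200π rad/s → f = ω/(2π) = 27600 Hz = 27.6 kHz.
27.6 kHz mod fs = 5.2 kHz.
5.2 kHz ≤ fs/2 = 5.6 kHz, appears at 5.2 kHz.

5.2 kHz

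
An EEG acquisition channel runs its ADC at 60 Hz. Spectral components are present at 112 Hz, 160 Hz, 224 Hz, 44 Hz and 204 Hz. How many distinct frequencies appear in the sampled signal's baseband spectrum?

fs/2 = 30 Hz.
112 Hz mod fs = 52 Hz.
52 Hz > fs/2 = 30 Hz, folds to fs − 52 Hz = 8 Hz.
160 Hz mod fs = 40 Hz.
40 Hz > fs/2 = 30 Hz, folds to fs − 40 Hz = 20 Hz.
224 Hz mod fs = 44 Hz.
44 Hz > fs/2 = 30 Hz, folds to fs − 44 Hz = 16 Hz.
44 Hz > fs/2 = 30 Hz, folds to fs − 44 Hz = 16 Hz.
204 Hz mod fs = 24 Hz.
24 Hz ≤ fs/2 = 30 Hz, appears at 24 Hz.
Distinct values: {8 Hz, 16 Hz, 20 Hz, 24 Hz} → 4.

4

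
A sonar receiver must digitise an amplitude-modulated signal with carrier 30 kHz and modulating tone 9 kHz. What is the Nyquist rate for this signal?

AM sidebands sit at fc ± fm = 21 kHz and 39 kHz.
Highest-frequency component: 39 kHz.
Nyquist rate = 2 × 39 kHz = 78 kHz.

78 kHz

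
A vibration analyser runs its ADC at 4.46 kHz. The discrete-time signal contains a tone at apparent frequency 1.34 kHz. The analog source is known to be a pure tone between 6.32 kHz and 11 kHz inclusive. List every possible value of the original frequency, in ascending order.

Frequencies that alias to 1.34 kHz are k·fs ± 1.34 kHz for integer k ≥ 0.
k=0: 1.34 kHz.
k=1: 3.12 kHz, 5.8 kHz.
k=2: 7.58 kHz, 10.26 kHz.
k=3: 12.04 kHz, 14.72 kHz.
Within [6.32 kHz, 11 kHz]: 7.58 kHz, 10.26 kHz.

7.58 kHz, 10.26 kHz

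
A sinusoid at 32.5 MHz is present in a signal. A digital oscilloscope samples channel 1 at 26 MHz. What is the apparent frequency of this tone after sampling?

32.5 MHz mod fs = 6.5 MHz.
6.5 MHz ≤ fs/2 = 13 MHz, appears at 6.5 MHz.

6.5 MHz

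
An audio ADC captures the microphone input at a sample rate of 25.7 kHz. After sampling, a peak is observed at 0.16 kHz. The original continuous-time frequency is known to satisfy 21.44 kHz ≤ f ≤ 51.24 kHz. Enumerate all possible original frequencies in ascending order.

Frequencies that alias to 0.16 kHz are k·fs ± 0.16 kHz for integer k ≥ 0.
k=0: 0.16 kHz.
k=1: 25.54 kHz, 25.86 kHz.
k=2: 51.24 kHz, 51.56 kHz.
k=3: 76.94 kHz, 77.26 kHz.
Within [21.44 kHz, 51.24 kHz]: 25.54 kHz, 25.86 kHz, 51.24 kHz.

25.54 kHz, 25.86 kHz, 51.24 kHz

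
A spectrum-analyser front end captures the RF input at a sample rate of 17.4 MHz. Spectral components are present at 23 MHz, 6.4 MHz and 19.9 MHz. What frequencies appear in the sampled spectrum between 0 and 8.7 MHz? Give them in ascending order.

2.5 MHz, 5.6 MHz, 6.4 MHz

fs/2 = 8.7 MHz.
23 MHz mod fs = 5.6 MHz.
5.6 MHz ≤ fs/2 = 8.7 MHz, appears at 5.6 MHz.
6.4 MHz ≤ fs/2 = 8.7 MHz, passes unchanged.
19.9 MHz mod fs = 2.5 MHz.
2.5 MHz ≤ fs/2 = 8.7 MHz, appears at 2.5 MHz.
Distinct values: {2.5 MHz, 5.6 MHz, 6.4 MHz}.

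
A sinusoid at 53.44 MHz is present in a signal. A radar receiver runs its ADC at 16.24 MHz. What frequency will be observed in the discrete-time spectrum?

4.72 MHz

53.44 MHz mod fs = 4.72 MHz.
4.72 MHz ≤ fs/2 = 8.12 MHz, appears at 4.72 MHz.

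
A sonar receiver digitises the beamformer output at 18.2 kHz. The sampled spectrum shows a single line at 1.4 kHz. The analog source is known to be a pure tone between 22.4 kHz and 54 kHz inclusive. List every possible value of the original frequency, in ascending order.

Frequencies that alias to 1.4 kHz are k·fs ± 1.4 kHz for integer k ≥ 0.
k=0: 1.4 kHz.
k=1: 16.8 kHz, 19.6 kHz.
k=2: 35 kHz, 37.8 kHz.
k=3: 53.2 kHz, 56 kHz.
k=4: 71.4 kHz, 74.2 kHz.
Within [22.4 kHz, 54 kHz]: 35 kHz, 37.8 kHz, 53.2 kHz.

35 kHz, 37.8 kHz, 53.2 kHz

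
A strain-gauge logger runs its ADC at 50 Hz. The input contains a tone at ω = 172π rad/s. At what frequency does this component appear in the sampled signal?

14 Hz

ω = 172π rad/s → f = ω/(2π) = 86 Hz.
86 Hz mod fs = 36 Hz.
36 Hz > fs/2 = 25 Hz, folds to fs − 36 Hz = 14 Hz.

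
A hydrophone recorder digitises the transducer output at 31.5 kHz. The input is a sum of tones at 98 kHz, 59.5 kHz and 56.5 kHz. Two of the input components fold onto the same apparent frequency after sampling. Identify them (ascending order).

59.5 kHz, 98 kHz

fs/2 = 15.75 kHz.
98 kHz mod fs = 3.5 kHz.
3.5 kHz ≤ fs/2 = 15.75 kHz, appears at 3.5 kHz.
59.5 kHz mod fs = 28 kHz.
28 kHz > fs/2 = 15.75 kHz, folds to fs − 28 kHz = 3.5 kHz.
56.5 kHz mod fs = 25 kHz.
25 kHz > fs/2 = 15.75 kHz, folds to fs − 25 kHz = 6.5 kHz.
59.5 kHz and 98 kHz both map to 3.5 kHz.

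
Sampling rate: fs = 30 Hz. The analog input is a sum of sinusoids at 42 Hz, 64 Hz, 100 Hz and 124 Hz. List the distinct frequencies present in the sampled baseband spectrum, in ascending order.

4 Hz, 10 Hz, 12 Hz

fs/2 = 15 Hz.
42 Hz mod fs = 12 Hz.
12 Hz ≤ fs/2 = 15 Hz, appears at 12 Hz.
64 Hz mod fs = 4 Hz.
4 Hz ≤ fs/2 = 15 Hz, appears at 4 Hz.
100 Hz mod fs = 10 Hz.
10 Hz ≤ fs/2 = 15 Hz, appears at 10 Hz.
124 Hz mod fs = 4 Hz.
4 Hz ≤ fs/2 = 15 Hz, appears at 4 Hz.
Distinct values: {4 Hz, 10 Hz, 12 Hz}.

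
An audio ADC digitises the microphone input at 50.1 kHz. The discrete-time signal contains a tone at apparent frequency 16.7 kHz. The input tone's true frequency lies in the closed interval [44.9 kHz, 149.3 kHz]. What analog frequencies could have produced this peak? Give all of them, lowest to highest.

66.8 kHz, 83.5 kHz, 116.9 kHz, 133.6 kHz

Frequencies that alias to 16.7 kHz are k·fs ± 16.7 kHz for integer k ≥ 0.
k=0: 16.7 kHz.
k=1: 33.4 kHz, 66.8 kHz.
k=2: 83.5 kHz, 116.9 kHz.
k=3: 133.6 kHz, 167 kHz.
k=4: 183.7 kHz, 217.1 kHz.
Within [44.9 kHz, 149.3 kHz]: 66.8 kHz, 83.5 kHz, 116.9 kHz, 133.6 kHz.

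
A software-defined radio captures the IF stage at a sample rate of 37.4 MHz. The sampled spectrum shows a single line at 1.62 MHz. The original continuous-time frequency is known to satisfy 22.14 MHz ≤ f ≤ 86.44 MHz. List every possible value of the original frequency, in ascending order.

Frequencies that alias to 1.62 MHz are k·fs ± 1.62 MHz for integer k ≥ 0.
k=0: 1.62 MHz.
k=1: 35.78 MHz, 39.02 MHz.
k=2: 73.18 MHz, 76.42 MHz.
k=3: 110.58 MHz, 113.82 MHz.
Within [22.14 MHz, 86.44 MHz]: 35.78 MHz, 39.02 MHz, 73.18 MHz, 76.42 MHz.

35.78 MHz, 39.02 MHz, 73.18 MHz, 76.42 MHz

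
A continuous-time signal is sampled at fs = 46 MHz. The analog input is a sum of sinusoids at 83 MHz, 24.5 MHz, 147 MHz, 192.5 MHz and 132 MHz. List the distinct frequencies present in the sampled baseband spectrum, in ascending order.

fs/2 = 23 MHz.
83 MHz mod fs = 37 MHz.
37 MHz > fs/2 = 23 MHz, folds to fs − 37 MHz = 9 MHz.
24.5 MHz > fs/2 = 23 MHz, folds to fs − 24.5 MHz = 21.5 MHz.
147 MHz mod fs = 9 MHz.
9 MHz ≤ fs/2 = 23 MHz, appears at 9 MHz.
192.5 MHz mod fs = 8.5 MHz.
8.5 MHz ≤ fs/2 = 23 MHz, appears at 8.5 MHz.
132 MHz mod fs = 40 MHz.
40 MHz > fs/2 = 23 MHz, folds to fs − 40 MHz = 6 MHz.
Distinct values: {6 MHz, 8.5 MHz, 9 MHz, 21.5 MHz}.

6 MHz, 8.5 MHz, 9 MHz, 21.5 MHz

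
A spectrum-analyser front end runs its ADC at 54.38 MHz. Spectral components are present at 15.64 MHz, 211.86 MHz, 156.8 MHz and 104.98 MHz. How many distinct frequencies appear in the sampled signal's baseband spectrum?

fs/2 = 27.19 MHz.
15.64 MHz ≤ fs/2 = 27.19 MHz, passes unchanged.
211.86 MHz mod fs = 48.72 MHz.
48.72 MHz > fs/2 = 27.19 MHz, folds to fs − 48.72 MHz = 5.66 MHz.
156.8 MHz mod fs = 48.04 MHz.
48.04 MHz > fs/2 = 27.19 MHz, folds to fs − 48.04 MHz = 6.34 MHz.
104.98 MHz mod fs = 50.6 MHz.
50.6 MHz > fs/2 = 27.19 MHz, folds to fs − 50.6 MHz = 3.78 MHz.
Distinct values: {3.78 MHz, 5.66 MHz, 6.34 MHz, 15.64 MHz} → 4.

4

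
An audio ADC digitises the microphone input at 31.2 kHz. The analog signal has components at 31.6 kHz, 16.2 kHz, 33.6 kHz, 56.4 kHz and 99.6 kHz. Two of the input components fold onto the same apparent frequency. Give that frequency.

6 kHz

fs/2 = 15.6 kHz.
31.6 kHz mod fs = 0.4 kHz.
0.4 kHz ≤ fs/2 = 15.6 kHz, appears at 0.4 kHz.
16.2 kHz > fs/2 = 15.6 kHz, folds to fs − 16.2 kHz = 15 kHz.
33.6 kHz mod fs = 2.4 kHz.
2.4 kHz ≤ fs/2 = 15.6 kHz, appears at 2.4 kHz.
56.4 kHz mod fs = 25.2 kHz.
25.2 kHz > fs/2 = 15.6 kHz, folds to fs − 25.2 kHz = 6 kHz.
99.6 kHz mod fs = 6 kHz.
6 kHz ≤ fs/2 = 15.6 kHz, appears at 6 kHz.
56.4 kHz and 99.6 kHz both map to 6 kHz.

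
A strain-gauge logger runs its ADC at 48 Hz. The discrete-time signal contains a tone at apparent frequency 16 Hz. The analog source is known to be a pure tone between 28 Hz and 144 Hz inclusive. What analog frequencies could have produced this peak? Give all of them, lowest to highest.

32 Hz, 64 Hz, 80 Hz, 112 Hz, 128 Hz

Frequencies that alias to 16 Hz are k·fs ± 16 Hz for integer k ≥ 0.
k=0: 16 Hz.
k=1: 32 Hz, 64 Hz.
k=2: 80 Hz, 112 Hz.
k=3: 128 Hz, 160 Hz.
k=4: 176 Hz, 208 Hz.
Within [28 Hz, 144 Hz]: 32 Hz, 64 Hz, 80 Hz, 112 Hz, 128 Hz.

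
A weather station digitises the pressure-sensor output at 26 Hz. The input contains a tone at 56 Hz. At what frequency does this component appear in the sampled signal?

56 Hz mod fs = 4 Hz.
4 Hz ≤ fs/2 = 13 Hz, appears at 4 Hz.

4 Hz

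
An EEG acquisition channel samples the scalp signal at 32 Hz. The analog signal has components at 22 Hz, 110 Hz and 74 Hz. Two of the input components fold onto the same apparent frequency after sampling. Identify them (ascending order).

22 Hz, 74 Hz

fs/2 = 16 Hz.
22 Hz > fs/2 = 16 Hz, folds to fs − 22 Hz = 10 Hz.
110 Hz mod fs = 14 Hz.
14 Hz ≤ fs/2 = 16 Hz, appears at 14 Hz.
74 Hz mod fs = 10 Hz.
10 Hz ≤ fs/2 = 16 Hz, appears at 10 Hz.
22 Hz and 74 Hz both map to 10 Hz.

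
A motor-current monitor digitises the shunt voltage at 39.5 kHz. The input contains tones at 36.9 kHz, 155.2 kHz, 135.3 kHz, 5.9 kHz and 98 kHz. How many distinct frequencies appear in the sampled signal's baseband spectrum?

5

fs/2 = 19.75 kHz.
36.9 kHz > fs/2 = 19.75 kHz, folds to fs − 36.9 kHz = 2.6 kHz.
155.2 kHz mod fs = 36.7 kHz.
36.7 kHz > fs/2 = 19.75 kHz, folds to fs − 36.7 kHz = 2.8 kHz.
135.3 kHz mod fs = 16.8 kHz.
16.8 kHz ≤ fs/2 = 19.75 kHz, appears at 16.8 kHz.
5.9 kHz ≤ fs/2 = 19.75 kHz, passes unchanged.
98 kHz mod fs = 19 kHz.
19 kHz ≤ fs/2 = 19.75 kHz, appears at 19 kHz.
Distinct values: {2.6 kHz, 2.8 kHz, 5.9 kHz, 16.8 kHz, 19 kHz} → 5.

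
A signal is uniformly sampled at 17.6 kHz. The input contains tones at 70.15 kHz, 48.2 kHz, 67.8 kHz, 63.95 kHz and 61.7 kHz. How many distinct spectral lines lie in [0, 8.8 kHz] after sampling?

fs/2 = 8.8 kHz.
70.15 kHz mod fs = 17.35 kHz.
17.35 kHz > fs/2 = 8.8 kHz, folds to fs − 17.35 kHz = 0.25 kHz.
48.2 kHz mod fs = 13 kHz.
13 kHz > fs/2 = 8.8 kHz, folds to fs − 13 kHz = 4.6 kHz.
67.8 kHz mod fs = 15 kHz.
15 kHz > fs/2 = 8.8 kHz, folds to fs − 15 kHz = 2.6 kHz.
63.95 kHz mod fs = 11.15 kHz.
11.15 kHz > fs/2 = 8.8 kHz, folds to fs − 11.15 kHz = 6.45 kHz.
61.7 kHz mod fs = 8.9 kHz.
8.9 kHz > fs/2 = 8.8 kHz, folds to fs − 8.9 kHz = 8.7 kHz.
Distinct values: {0.25 kHz, 2.6 kHz, 4.6 kHz, 6.45 kHz, 8.7 kHz} → 5.

5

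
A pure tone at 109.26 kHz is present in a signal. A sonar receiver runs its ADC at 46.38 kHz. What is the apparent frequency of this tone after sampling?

16.5 kHz

109.26 kHz mod fs = 16.5 kHz.
16.5 kHz ≤ fs/2 = 23.19 kHz, appears at 16.5 kHz.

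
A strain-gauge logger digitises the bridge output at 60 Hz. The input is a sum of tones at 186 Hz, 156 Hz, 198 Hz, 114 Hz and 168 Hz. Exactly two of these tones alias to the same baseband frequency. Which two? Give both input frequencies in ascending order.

fs/2 = 30 Hz.
186 Hz mod fs = 6 Hz.
6 Hz ≤ fs/2 = 30 Hz, appears at 6 Hz.
156 Hz mod fs = 36 Hz.
36 Hz > fs/2 = 30 Hz, folds to fs − 36 Hz = 24 Hz.
198 Hz mod fs = 18 Hz.
18 Hz ≤ fs/2 = 30 Hz, appears at 18 Hz.
114 Hz mod fs = 54 Hz.
54 Hz > fs/2 = 30 Hz, folds to fs − 54 Hz = 6 Hz.
168 Hz mod fs = 48 Hz.
48 Hz > fs/2 = 30 Hz, folds to fs − 48 Hz = 12 Hz.
114 Hz and 186 Hz both map to 6 Hz.

114 Hz, 186 Hz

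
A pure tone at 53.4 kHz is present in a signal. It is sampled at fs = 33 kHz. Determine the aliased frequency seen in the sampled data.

53.4 kHz mod fs = 20.4 kHz.
20.4 kHz > fs/2 = 16.5 kHz, folds to fs − 20.4 kHz = 12.6 kHz.

12.6 kHz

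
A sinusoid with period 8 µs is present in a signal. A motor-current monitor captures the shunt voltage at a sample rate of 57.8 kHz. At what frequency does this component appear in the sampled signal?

T = 8 µs → f = 1/T = 125 kHz.
125 kHz mod fs = 9.4 kHz.
9.4 kHz ≤ fs/2 = 28.9 kHz, appears at 9.4 kHz.

9.4 kHz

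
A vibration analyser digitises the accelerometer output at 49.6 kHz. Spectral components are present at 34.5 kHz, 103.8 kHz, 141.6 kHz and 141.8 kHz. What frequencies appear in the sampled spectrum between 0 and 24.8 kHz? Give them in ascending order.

4.6 kHz, 7 kHz, 7.2 kHz, 15.1 kHz

fs/2 = 24.8 kHz.
34.5 kHz > fs/2 = 24.8 kHz, folds to fs − 34.5 kHz = 15.1 kHz.
103.8 kHz mod fs = 4.6 kHz.
4.6 kHz ≤ fs/2 = 24.8 kHz, appears at 4.6 kHz.
141.6 kHz mod fs = 42.4 kHz.
42.4 kHz > fs/2 = 24.8 kHz, folds to fs − 42.4 kHz = 7.2 kHz.
141.8 kHz mod fs = 42.6 kHz.
42.6 kHz > fs/2 = 24.8 kHz, folds to fs − 42.6 kHz = 7 kHz.
Distinct values: {4.6 kHz, 7 kHz, 7.2 kHz, 15.1 kHz}.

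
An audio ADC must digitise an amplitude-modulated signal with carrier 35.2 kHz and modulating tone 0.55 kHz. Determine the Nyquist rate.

71.5 kHz

AM sidebands sit at fc ± fm = 34.65 kHz and 35.75 kHz.
Highest-frequency component: 35.75 kHz.
Nyquist rate = 2 × 35.75 kHz = 71.5 kHz.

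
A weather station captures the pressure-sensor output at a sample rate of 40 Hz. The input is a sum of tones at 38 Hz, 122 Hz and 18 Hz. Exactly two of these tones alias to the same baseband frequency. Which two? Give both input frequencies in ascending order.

fs/2 = 20 Hz.
38 Hz > fs/2 = 20 Hz, folds to fs − 38 Hz = 2 Hz.
122 Hz mod fs = 2 Hz.
2 Hz ≤ fs/2 = 20 Hz, appears at 2 Hz.
18 Hz ≤ fs/2 = 20 Hz, passes unchanged.
38 Hz and 122 Hz both map to 2 Hz.

38 Hz, 122 Hz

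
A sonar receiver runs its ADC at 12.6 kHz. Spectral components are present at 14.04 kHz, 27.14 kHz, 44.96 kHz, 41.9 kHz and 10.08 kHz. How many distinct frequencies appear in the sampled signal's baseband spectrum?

fs/2 = 6.3 kHz.
14.04 kHz mod fs = 1.44 kHz.
1.44 kHz ≤ fs/2 = 6.3 kHz, appears at 1.44 kHz.
27.14 kHz mod fs = 1.94 kHz.
1.94 kHz ≤ fs/2 = 6.3 kHz, appears at 1.94 kHz.
44.96 kHz mod fs = 7.16 kHz.
7.16 kHz > fs/2 = 6.3 kHz, folds to fs − 7.16 kHz = 5.44 kHz.
41.9 kHz mod fs = 4.1 kHz.
4.1 kHz ≤ fs/2 = 6.3 kHz, appears at 4.1 kHz.
10.08 kHz > fs/2 = 6.3 kHz, folds to fs − 10.08 kHz = 2.52 kHz.
Distinct values: {1.44 kHz, 1.94 kHz, 2.52 kHz, 4.1 kHz, 5.44 kHz} → 5.

5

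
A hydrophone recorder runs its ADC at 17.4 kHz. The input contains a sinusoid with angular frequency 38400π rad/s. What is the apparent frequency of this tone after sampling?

ω = 38400π rad/s → f = ω/(2π) = 19200 Hz = 19.2 kHz.
19.2 kHz mod fs = 1.8 kHz.
1.8 kHz ≤ fs/2 = 8.7 kHz, appears at 1.8 kHz.

1.8 kHz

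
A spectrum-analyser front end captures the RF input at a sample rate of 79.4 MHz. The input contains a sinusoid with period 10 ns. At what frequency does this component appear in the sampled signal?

T = 10 ns → f = 1/T = 100 MHz.
100 MHz mod fs = 20.6 MHz.
20.6 MHz ≤ fs/2 = 39.7 MHz, appears at 20.6 MHz.

20.6 MHz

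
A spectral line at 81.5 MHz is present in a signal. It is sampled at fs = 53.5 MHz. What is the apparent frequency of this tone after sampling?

25.5 MHz

81.5 MHz mod fs = 28 MHz.
28 MHz > fs/2 = 26.75 MHz, folds to fs − 28 MHz = 25.5 MHz.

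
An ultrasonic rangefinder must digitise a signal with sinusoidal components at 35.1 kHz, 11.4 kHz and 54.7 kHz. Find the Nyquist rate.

109.4 kHz

Highest-frequency component: 54.7 kHz.
Nyquist rate = 2 × 54.7 kHz = 109.4 kHz.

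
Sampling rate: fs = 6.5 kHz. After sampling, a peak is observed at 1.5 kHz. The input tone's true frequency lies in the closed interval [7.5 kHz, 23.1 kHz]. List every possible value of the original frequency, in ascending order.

8 kHz, 11.5 kHz, 14.5 kHz, 18 kHz, 21 kHz

Frequencies that alias to 1.5 kHz are k·fs ± 1.5 kHz for integer k ≥ 0.
k=0: 1.5 kHz.
k=1: 5 kHz, 8 kHz.
k=2: 11.5 kHz, 14.5 kHz.
k=3: 18 kHz, 21 kHz.
k=4: 24.5 kHz, 27.5 kHz.
Within [7.5 kHz, 23.1 kHz]: 8 kHz, 11.5 kHz, 14.5 kHz, 18 kHz, 21 kHz.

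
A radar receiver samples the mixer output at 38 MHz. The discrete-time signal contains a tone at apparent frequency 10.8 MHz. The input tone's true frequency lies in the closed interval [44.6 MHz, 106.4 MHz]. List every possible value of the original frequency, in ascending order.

48.8 MHz, 65.2 MHz, 86.8 MHz, 103.2 MHz

Frequencies that alias to 10.8 MHz are k·fs ± 10.8 MHz for integer k ≥ 0.
k=0: 10.8 MHz.
k=1: 27.2 MHz, 48.8 MHz.
k=2: 65.2 MHz, 86.8 MHz.
k=3: 103.2 MHz, 124.8 MHz.
k=4: 141.2 MHz, 162.8 MHz.
Within [44.6 MHz, 106.4 MHz]: 48.8 MHz, 65.2 MHz, 86.8 MHz, 103.2 MHz.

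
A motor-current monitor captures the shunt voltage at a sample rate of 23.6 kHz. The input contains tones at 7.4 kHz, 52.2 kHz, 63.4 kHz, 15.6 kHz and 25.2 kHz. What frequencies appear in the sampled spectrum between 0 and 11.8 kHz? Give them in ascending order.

fs/2 = 11.8 kHz.
7.4 kHz ≤ fs/2 = 11.8 kHz, passes unchanged.
52.2 kHz mod fs = 5 kHz.
5 kHz ≤ fs/2 = 11.8 kHz, appears at 5 kHz.
63.4 kHz mod fs = 16.2 kHz.
16.2 kHz > fs/2 = 11.8 kHz, folds to fs − 16.2 kHz = 7.4 kHz.
15.6 kHz > fs/2 = 11.8 kHz, folds to fs − 15.6 kHz = 8 kHz.
25.2 kHz mod fs = 1.6 kHz.
1.6 kHz ≤ fs/2 = 11.8 kHz, appears at 1.6 kHz.
Distinct values: {1.6 kHz, 5 kHz, 7.4 kHz, 8 kHz}.

1.6 kHz, 5 kHz, 7.4 kHz, 8 kHz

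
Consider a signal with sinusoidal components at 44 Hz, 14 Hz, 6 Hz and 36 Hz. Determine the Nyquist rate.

Highest-frequency component: 44 Hz.
Nyquist rate = 2 × 44 Hz = 88 Hz.

88 Hz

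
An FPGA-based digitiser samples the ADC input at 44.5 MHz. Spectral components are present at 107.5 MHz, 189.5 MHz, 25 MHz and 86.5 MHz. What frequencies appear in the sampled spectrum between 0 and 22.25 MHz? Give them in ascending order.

2.5 MHz, 11.5 MHz, 18.5 MHz, 19.5 MHz

fs/2 = 22.25 MHz.
107.5 MHz mod fs = 18.5 MHz.
18.5 MHz ≤ fs/2 = 22.25 MHz, appears at 18.5 MHz.
189.5 MHz mod fs = 11.5 MHz.
11.5 MHz ≤ fs/2 = 22.25 MHz, appears at 11.5 MHz.
25 MHz > fs/2 = 22.25 MHz, folds to fs − 25 MHz = 19.5 MHz.
86.5 MHz mod fs = 42 MHz.
42 MHz > fs/2 = 22.25 MHz, folds to fs − 42 MHz = 2.5 MHz.
Distinct values: {2.5 MHz, 11.5 MHz, 18.5 MHz, 19.5 MHz}.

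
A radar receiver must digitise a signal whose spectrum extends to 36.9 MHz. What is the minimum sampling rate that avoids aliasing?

73.8 MHz

Nyquist rate = 2 × 36.9 MHz = 73.8 MHz.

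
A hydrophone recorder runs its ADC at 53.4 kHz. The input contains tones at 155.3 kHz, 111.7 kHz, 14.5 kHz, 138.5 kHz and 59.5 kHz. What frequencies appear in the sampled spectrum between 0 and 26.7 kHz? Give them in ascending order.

4.9 kHz, 6.1 kHz, 14.5 kHz, 21.7 kHz

fs/2 = 26.7 kHz.
155.3 kHz mod fs = 48.5 kHz.
48.5 kHz > fs/2 = 26.7 kHz, folds to fs − 48.5 kHz = 4.9 kHz.
111.7 kHz mod fs = 4.9 kHz.
4.9 kHz ≤ fs/2 = 26.7 kHz, appears at 4.9 kHz.
14.5 kHz ≤ fs/2 = 26.7 kHz, passes unchanged.
138.5 kHz mod fs = 31.7 kHz.
31.7 kHz > fs/2 = 26.7 kHz, folds to fs − 31.7 kHz = 21.7 kHz.
59.5 kHz mod fs = 6.1 kHz.
6.1 kHz ≤ fs/2 = 26.7 kHz, appears at 6.1 kHz.
Distinct values: {4.9 kHz, 6.1 kHz, 14.5 kHz, 21.7 kHz}.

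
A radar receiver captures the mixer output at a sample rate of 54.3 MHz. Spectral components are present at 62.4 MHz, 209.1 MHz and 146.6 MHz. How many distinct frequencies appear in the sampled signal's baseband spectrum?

2

fs/2 = 27.15 MHz.
62.4 MHz mod fs = 8.1 MHz.
8.1 MHz ≤ fs/2 = 27.15 MHz, appears at 8.1 MHz.
209.1 MHz mod fs = 46.2 MHz.
46.2 MHz > fs/2 = 27.15 MHz, folds to fs − 46.2 MHz = 8.1 MHz.
146.6 MHz mod fs = 38 MHz.
38 MHz > fs/2 = 27.15 MHz, folds to fs − 38 MHz = 16.3 MHz.
Distinct values: {8.1 MHz, 16.3 MHz} → 2.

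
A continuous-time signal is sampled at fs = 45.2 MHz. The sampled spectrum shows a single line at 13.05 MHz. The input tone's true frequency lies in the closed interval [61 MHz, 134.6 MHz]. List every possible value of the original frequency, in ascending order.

77.35 MHz, 103.45 MHz, 122.55 MHz

Frequencies that alias to 13.05 MHz are k·fs ± 13.05 MHz for integer k ≥ 0.
k=0: 13.05 MHz.
k=1: 32.15 MHz, 58.25 MHz.
k=2: 77.35 MHz, 103.45 MHz.
k=3: 122.55 MHz, 148.65 MHz.
k=4: 167.75 MHz, 193.85 MHz.
Within [61 MHz, 134.6 MHz]: 77.35 MHz, 103.45 MHz, 122.55 MHz.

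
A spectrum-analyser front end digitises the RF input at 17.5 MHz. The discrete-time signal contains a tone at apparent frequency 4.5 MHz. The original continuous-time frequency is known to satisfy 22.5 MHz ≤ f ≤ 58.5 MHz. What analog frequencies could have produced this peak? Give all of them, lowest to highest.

30.5 MHz, 39.5 MHz, 48 MHz, 57 MHz

Frequencies that alias to 4.5 MHz are k·fs ± 4.5 MHz for integer k ≥ 0.
k=0: 4.5 MHz.
k=1: 13 MHz, 22 MHz.
k=2: 30.5 MHz, 39.5 MHz.
k=3: 48 MHz, 57 MHz.
k=4: 65.5 MHz, 74.5 MHz.
Within [22.5 MHz, 58.5 MHz]: 30.5 MHz, 39.5 MHz, 48 MHz, 57 MHz.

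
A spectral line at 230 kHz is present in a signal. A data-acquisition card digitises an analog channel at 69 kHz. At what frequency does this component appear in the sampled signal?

230 kHz mod fs = 23 kHz.
23 kHz ≤ fs/2 = 34.5 kHz, appears at 23 kHz.

23 kHz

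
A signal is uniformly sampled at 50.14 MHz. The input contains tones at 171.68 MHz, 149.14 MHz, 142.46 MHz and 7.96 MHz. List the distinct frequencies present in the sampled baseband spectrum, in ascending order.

1.28 MHz, 7.96 MHz, 21.26 MHz

fs/2 = 25.07 MHz.
171.68 MHz mod fs = 21.26 MHz.
21.26 MHz ≤ fs/2 = 25.07 MHz, appears at 21.26 MHz.
149.14 MHz mod fs = 48.86 MHz.
48.86 MHz > fs/2 = 25.07 MHz, folds to fs − 48.86 MHz = 1.28 MHz.
142.46 MHz mod fs = 42.18 MHz.
42.18 MHz > fs/2 = 25.07 MHz, folds to fs − 42.18 MHz = 7.96 MHz.
7.96 MHz ≤ fs/2 = 25.07 MHz, passes unchanged.
Distinct values: {1.28 MHz, 7.96 MHz, 21.26 MHz}.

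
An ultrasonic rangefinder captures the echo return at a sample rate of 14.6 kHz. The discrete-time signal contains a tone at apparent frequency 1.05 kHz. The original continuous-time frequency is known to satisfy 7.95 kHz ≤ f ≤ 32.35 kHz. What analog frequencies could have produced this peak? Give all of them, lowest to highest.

13.55 kHz, 15.65 kHz, 28.15 kHz, 30.25 kHz

Frequencies that alias to 1.05 kHz are k·fs ± 1.05 kHz for integer k ≥ 0.
k=0: 1.05 kHz.
k=1: 13.55 kHz, 15.65 kHz.
k=2: 28.15 kHz, 30.25 kHz.
k=3: 42.75 kHz, 44.85 kHz.
Within [7.95 kHz, 32.35 kHz]: 13.55 kHz, 15.65 kHz, 28.15 kHz, 30.25 kHz.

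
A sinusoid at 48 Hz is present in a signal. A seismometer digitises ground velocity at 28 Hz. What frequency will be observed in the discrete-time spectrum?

48 Hz mod fs = 20 Hz.
20 Hz > fs/2 = 14 Hz, folds to fs − 20 Hz = 8 Hz.

8 Hz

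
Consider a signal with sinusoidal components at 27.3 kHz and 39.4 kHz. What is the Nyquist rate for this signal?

78.8 kHz

Highest-frequency component: 39.4 kHz.
Nyquist rate = 2 × 39.4 kHz = 78.8 kHz.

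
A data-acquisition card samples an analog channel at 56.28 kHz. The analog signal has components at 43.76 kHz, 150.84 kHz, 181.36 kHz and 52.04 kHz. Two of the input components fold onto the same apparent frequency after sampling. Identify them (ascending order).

43.76 kHz, 181.36 kHz

fs/2 = 28.14 kHz.
43.76 kHz > fs/2 = 28.14 kHz, folds to fs − 43.76 kHz = 12.52 kHz.
150.84 kHz mod fs = 38.28 kHz.
38.28 kHz > fs/2 = 28.14 kHz, folds to fs − 38.28 kHz = 18 kHz.
181.36 kHz mod fs = 12.52 kHz.
12.52 kHz ≤ fs/2 = 28.14 kHz, appears at 12.52 kHz.
52.04 kHz > fs/2 = 28.14 kHz, folds to fs − 52.04 kHz = 4.24 kHz.
43.76 kHz and 181.36 kHz both map to 12.52 kHz.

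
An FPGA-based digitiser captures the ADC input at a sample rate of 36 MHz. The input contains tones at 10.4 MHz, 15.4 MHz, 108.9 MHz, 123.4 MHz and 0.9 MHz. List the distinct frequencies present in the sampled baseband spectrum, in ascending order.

0.9 MHz, 10.4 MHz, 15.4 MHz

fs/2 = 18 MHz.
10.4 MHz ≤ fs/2 = 18 MHz, passes unchanged.
15.4 MHz ≤ fs/2 = 18 MHz, passes unchanged.
108.9 MHz mod fs = 0.9 MHz.
0.9 MHz ≤ fs/2 = 18 MHz, appears at 0.9 MHz.
123.4 MHz mod fs = 15.4 MHz.
15.4 MHz ≤ fs/2 = 18 MHz, appears at 15.4 MHz.
0.9 MHz ≤ fs/2 = 18 MHz, passes unchanged.
Distinct values: {0.9 MHz, 10.4 MHz, 15.4 MHz}.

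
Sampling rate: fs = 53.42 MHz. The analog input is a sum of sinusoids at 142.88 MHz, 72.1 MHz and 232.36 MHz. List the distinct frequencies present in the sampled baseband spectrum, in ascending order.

fs/2 = 26.71 MHz.
142.88 MHz mod fs = 36.04 MHz.
36.04 MHz > fs/2 = 26.71 MHz, folds to fs − 36.04 MHz = 17.38 MHz.
72.1 MHz mod fs = 18.68 MHz.
18.68 MHz ≤ fs/2 = 26.71 MHz, appears at 18.68 MHz.
232.36 MHz mod fs = 18.68 MHz.
18.68 MHz ≤ fs/2 = 26.71 MHz, appears at 18.68 MHz.
Distinct values: {17.38 MHz, 18.68 MHz}.

17.38 MHz, 18.68 MHz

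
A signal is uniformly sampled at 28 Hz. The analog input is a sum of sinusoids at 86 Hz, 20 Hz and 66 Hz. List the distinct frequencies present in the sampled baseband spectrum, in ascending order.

fs/2 = 14 Hz.
86 Hz mod fs = 2 Hz.
2 Hz ≤ fs/2 = 14 Hz, appears at 2 Hz.
20 Hz > fs/2 = 14 Hz, folds to fs − 20 Hz = 8 Hz.
66 Hz mod fs = 10 Hz.
10 Hz ≤ fs/2 = 14 Hz, appears at 10 Hz.
Distinct values: {2 Hz, 8 Hz, 10 Hz}.

2 Hz, 8 Hz, 10 Hz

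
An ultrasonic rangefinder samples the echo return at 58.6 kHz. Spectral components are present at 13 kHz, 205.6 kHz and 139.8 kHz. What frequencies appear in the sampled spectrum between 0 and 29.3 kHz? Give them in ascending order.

fs/2 = 29.3 kHz.
13 kHz ≤ fs/2 = 29.3 kHz, passes unchanged.
205.6 kHz mod fs = 29.8 kHz.
29.8 kHz > fs/2 = 29.3 kHz, folds to fs − 29.8 kHz = 28.8 kHz.
139.8 kHz mod fs = 22.6 kHz.
22.6 kHz ≤ fs/2 = 29.3 kHz, appears at 22.6 kHz.
Distinct values: {13 kHz, 22.6 kHz, 28.8 kHz}.

13 kHz, 22.6 kHz, 28.8 kHz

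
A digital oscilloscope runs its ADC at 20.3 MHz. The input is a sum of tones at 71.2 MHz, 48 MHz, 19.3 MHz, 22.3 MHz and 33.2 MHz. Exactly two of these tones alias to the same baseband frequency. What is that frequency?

7.4 MHz

fs/2 = 10.15 MHz.
71.2 MHz mod fs = 10.3 MHz.
10.3 MHz > fs/2 = 10.15 MHz, folds to fs − 10.3 MHz = 10 MHz.
48 MHz mod fs = 7.4 MHz.
7.4 MHz ≤ fs/2 = 10.15 MHz, appears at 7.4 MHz.
19.3 MHz > fs/2 = 10.15 MHz, folds to fs − 19.3 MHz = 1 MHz.
22.3 MHz mod fs = 2 MHz.
2 MHz ≤ fs/2 = 10.15 MHz, appears at 2 MHz.
33.2 MHz mod fs = 12.9 MHz.
12.9 MHz > fs/2 = 10.15 MHz, folds to fs − 12.9 MHz = 7.4 MHz.
33.2 MHz and 48 MHz both map to 7.4 MHz.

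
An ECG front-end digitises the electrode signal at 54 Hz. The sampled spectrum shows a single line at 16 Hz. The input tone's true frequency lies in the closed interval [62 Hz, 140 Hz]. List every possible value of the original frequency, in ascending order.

Frequencies that alias to 16 Hz are k·fs ± 16 Hz for integer k ≥ 0.
k=0: 16 Hz.
k=1: 38 Hz, 70 Hz.
k=2: 92 Hz, 124 Hz.
k=3: 146 Hz, 178 Hz.
Within [62 Hz, 140 Hz]: 70 Hz, 92 Hz, 124 Hz.

70 Hz, 92 Hz, 124 Hz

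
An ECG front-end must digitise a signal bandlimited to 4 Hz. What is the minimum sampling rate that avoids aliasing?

Nyquist rate = 2 × 4 Hz = 8 Hz.

8 Hz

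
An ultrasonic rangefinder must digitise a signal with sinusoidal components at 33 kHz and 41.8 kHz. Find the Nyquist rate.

Highest-frequency component: 41.8 kHz.
Nyquist rate = 2 × 41.8 kHz = 83.6 kHz.

83.6 kHz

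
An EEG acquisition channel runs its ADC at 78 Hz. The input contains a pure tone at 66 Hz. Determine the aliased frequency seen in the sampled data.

12 Hz

66 Hz > fs/2 = 39 Hz, folds to fs − 66 Hz = 12 Hz.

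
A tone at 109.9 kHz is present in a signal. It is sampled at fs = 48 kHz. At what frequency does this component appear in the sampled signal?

13.9 kHz

109.9 kHz mod fs = 13.9 kHz.
13.9 kHz ≤ fs/2 = 24 kHz, appears at 13.9 kHz.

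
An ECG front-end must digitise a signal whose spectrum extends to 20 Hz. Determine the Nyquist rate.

40 Hz

Nyquist rate = 2 × 20 Hz = 40 Hz.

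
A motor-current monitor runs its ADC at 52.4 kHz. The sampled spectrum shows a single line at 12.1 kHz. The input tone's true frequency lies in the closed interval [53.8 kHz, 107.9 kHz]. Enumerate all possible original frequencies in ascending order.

64.5 kHz, 92.7 kHz

Frequencies that alias to 12.1 kHz are k·fs ± 12.1 kHz for integer k ≥ 0.
k=0: 12.1 kHz.
k=1: 40.3 kHz, 64.5 kHz.
k=2: 92.7 kHz, 116.9 kHz.
k=3: 145.1 kHz, 169.3 kHz.
Within [53.8 kHz, 107.9 kHz]: 64.5 kHz, 92.7 kHz.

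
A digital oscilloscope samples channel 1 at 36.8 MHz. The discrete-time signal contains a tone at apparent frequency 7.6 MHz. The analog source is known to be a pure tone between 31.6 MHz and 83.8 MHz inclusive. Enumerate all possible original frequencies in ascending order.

44.4 MHz, 66 MHz, 81.2 MHz

Frequencies that alias to 7.6 MHz are k·fs ± 7.6 MHz for integer k ≥ 0.
k=0: 7.6 MHz.
k=1: 29.2 MHz, 44.4 MHz.
k=2: 66 MHz, 81.2 MHz.
k=3: 102.8 MHz, 118 MHz.
Within [31.6 MHz, 83.8 MHz]: 44.4 MHz, 66 MHz, 81.2 MHz.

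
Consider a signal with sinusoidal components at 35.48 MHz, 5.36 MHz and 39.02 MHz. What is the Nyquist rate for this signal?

78.04 MHz

Highest-frequency component: 39.02 MHz.
Nyquist rate = 2 × 39.02 MHz = 78.04 MHz.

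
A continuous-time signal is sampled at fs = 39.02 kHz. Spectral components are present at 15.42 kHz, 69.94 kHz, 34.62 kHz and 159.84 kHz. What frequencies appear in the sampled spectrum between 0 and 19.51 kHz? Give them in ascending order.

3.76 kHz, 4.4 kHz, 8.1 kHz, 15.42 kHz

fs/2 = 19.51 kHz.
15.42 kHz ≤ fs/2 = 19.51 kHz, passes unchanged.
69.94 kHz mod fs = 30.92 kHz.
30.92 kHz > fs/2 = 19.51 kHz, folds to fs − 30.92 kHz = 8.1 kHz.
34.62 kHz > fs/2 = 19.51 kHz, folds to fs − 34.62 kHz = 4.4 kHz.
159.84 kHz mod fs = 3.76 kHz.
3.76 kHz ≤ fs/2 = 19.51 kHz, appears at 3.76 kHz.
Distinct values: {3.76 kHz, 4.4 kHz, 8.1 kHz, 15.42 kHz}.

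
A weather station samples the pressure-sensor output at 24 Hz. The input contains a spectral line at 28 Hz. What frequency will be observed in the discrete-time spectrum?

4 Hz

28 Hz mod fs = 4 Hz.
4 Hz ≤ fs/2 = 12 Hz, appears at 4 Hz.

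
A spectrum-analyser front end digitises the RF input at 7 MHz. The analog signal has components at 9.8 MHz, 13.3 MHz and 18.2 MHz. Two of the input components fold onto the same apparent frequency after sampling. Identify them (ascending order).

9.8 MHz, 18.2 MHz

fs/2 = 3.5 MHz.
9.8 MHz mod fs = 2.8 MHz.
2.8 MHz ≤ fs/2 = 3.5 MHz, appears at 2.8 MHz.
13.3 MHz mod fs = 6.3 MHz.
6.3 MHz > fs/2 = 3.5 MHz, folds to fs − 6.3 MHz = 0.7 MHz.
18.2 MHz mod fs = 4.2 MHz.
4.2 MHz > fs/2 = 3.5 MHz, folds to fs − 4.2 MHz = 2.8 MHz.
9.8 MHz and 18.2 MHz both map to 2.8 MHz.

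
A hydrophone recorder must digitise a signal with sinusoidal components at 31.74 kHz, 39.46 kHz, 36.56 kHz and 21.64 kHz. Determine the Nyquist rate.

Highest-frequency component: 39.46 kHz.
Nyquist rate = 2 × 39.46 kHz = 78.92 kHz.

78.92 kHz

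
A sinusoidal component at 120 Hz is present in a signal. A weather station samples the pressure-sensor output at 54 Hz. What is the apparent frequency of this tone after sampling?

12 Hz

120 Hz mod fs = 12 Hz.
12 Hz ≤ fs/2 = 27 Hz, appears at 12 Hz.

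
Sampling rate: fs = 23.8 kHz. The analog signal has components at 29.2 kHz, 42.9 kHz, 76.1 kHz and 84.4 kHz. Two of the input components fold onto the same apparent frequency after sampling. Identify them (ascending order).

42.9 kHz, 76.1 kHz

fs/2 = 11.9 kHz.
29.2 kHz mod fs = 5.4 kHz.
5.4 kHz ≤ fs/2 = 11.9 kHz, appears at 5.4 kHz.
42.9 kHz mod fs = 19.1 kHz.
19.1 kHz > fs/2 = 11.9 kHz, folds to fs − 19.1 kHz = 4.7 kHz.
76.1 kHz mod fs = 4.7 kHz.
4.7 kHz ≤ fs/2 = 11.9 kHz, appears at 4.7 kHz.
84.4 kHz mod fs = 13 kHz.
13 kHz > fs/2 = 11.9 kHz, folds to fs − 13 kHz = 10.8 kHz.
42.9 kHz and 76.1 kHz both map to 4.7 kHz.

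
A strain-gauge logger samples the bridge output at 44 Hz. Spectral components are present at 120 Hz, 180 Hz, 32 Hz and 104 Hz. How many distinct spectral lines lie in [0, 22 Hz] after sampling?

fs/2 = 22 Hz.
120 Hz mod fs = 32 Hz.
32 Hz > fs/2 = 22 Hz, folds to fs − 32 Hz = 12 Hz.
180 Hz mod fs = 4 Hz.
4 Hz ≤ fs/2 = 22 Hz, appears at 4 Hz.
32 Hz > fs/2 = 22 Hz, folds to fs − 32 Hz = 12 Hz.
104 Hz mod fs = 16 Hz.
16 Hz ≤ fs/2 = 22 Hz, appears at 16 Hz.
Distinct values: {4 Hz, 12 Hz, 16 Hz} → 3.

3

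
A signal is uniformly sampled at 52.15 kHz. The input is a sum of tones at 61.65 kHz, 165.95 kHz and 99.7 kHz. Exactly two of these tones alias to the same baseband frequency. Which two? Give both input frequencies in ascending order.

fs/2 = 26.075 kHz.
61.65 kHz mod fs = 9.5 kHz.
9.5 kHz ≤ fs/2 = 26.075 kHz, appears at 9.5 kHz.
165.95 kHz mod fs = 9.5 kHz.
9.5 kHz ≤ fs/2 = 26.075 kHz, appears at 9.5 kHz.
99.7 kHz mod fs = 47.55 kHz.
47.55 kHz > fs/2 = 26.075 kHz, folds to fs − 47.55 kHz = 4.6 kHz.
61.65 kHz and 165.95 kHz both map to 9.5 kHz.

61.65 kHz, 165.95 kHz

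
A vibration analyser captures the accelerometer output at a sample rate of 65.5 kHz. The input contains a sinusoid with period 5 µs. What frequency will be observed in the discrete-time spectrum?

3.5 kHz

T = 5 µs → f = 1/T = 200 kHz.
200 kHz mod fs = 3.5 kHz.
3.5 kHz ≤ fs/2 = 32.75 kHz, appears at 3.5 kHz.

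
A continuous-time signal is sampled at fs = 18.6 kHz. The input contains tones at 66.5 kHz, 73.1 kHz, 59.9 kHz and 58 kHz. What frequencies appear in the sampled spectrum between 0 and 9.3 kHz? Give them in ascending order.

fs/2 = 9.3 kHz.
66.5 kHz mod fs = 10.7 kHz.
10.7 kHz > fs/2 = 9.3 kHz, folds to fs − 10.7 kHz = 7.9 kHz.
73.1 kHz mod fs = 17.3 kHz.
17.3 kHz > fs/2 = 9.3 kHz, folds to fs − 17.3 kHz = 1.3 kHz.
59.9 kHz mod fs = 4.1 kHz.
4.1 kHz ≤ fs/2 = 9.3 kHz, appears at 4.1 kHz.
58 kHz mod fs = 2.2 kHz.
2.2 kHz ≤ fs/2 = 9.3 kHz, appears at 2.2 kHz.
Distinct values: {1.3 kHz, 2.2 kHz, 4.1 kHz, 7.9 kHz}.

1.3 kHz, 2.2 kHz, 4.1 kHz, 7.9 kHz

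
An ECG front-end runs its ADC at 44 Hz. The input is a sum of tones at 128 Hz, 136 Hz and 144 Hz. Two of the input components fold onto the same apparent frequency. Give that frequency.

4 Hz

fs/2 = 22 Hz.
128 Hz mod fs = 40 Hz.
40 Hz > fs/2 = 22 Hz, folds to fs − 40 Hz = 4 Hz.
136 Hz mod fs = 4 Hz.
4 Hz ≤ fs/2 = 22 Hz, appears at 4 Hz.
144 Hz mod fs = 12 Hz.
12 Hz ≤ fs/2 = 22 Hz, appears at 12 Hz.
128 Hz and 136 Hz both map to 4 Hz.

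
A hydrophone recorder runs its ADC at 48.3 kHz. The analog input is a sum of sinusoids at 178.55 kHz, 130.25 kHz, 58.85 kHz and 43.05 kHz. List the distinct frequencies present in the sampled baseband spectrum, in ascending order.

5.25 kHz, 10.55 kHz, 14.65 kHz

fs/2 = 24.15 kHz.
178.55 kHz mod fs = 33.65 kHz.
33.65 kHz > fs/2 = 24.15 kHz, folds to fs − 33.65 kHz = 14.65 kHz.
130.25 kHz mod fs = 33.65 kHz.
33.65 kHz > fs/2 = 24.15 kHz, folds to fs − 33.65 kHz = 14.65 kHz.
58.85 kHz mod fs = 10.55 kHz.
10.55 kHz ≤ fs/2 = 24.15 kHz, appears at 10.55 kHz.
43.05 kHz > fs/2 = 24.15 kHz, folds to fs − 43.05 kHz = 5.25 kHz.
Distinct values: {5.25 kHz, 10.55 kHz, 14.65 kHz}.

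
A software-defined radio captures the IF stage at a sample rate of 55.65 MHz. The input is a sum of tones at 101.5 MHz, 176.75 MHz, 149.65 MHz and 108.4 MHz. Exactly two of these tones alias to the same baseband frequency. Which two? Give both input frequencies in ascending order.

101.5 MHz, 176.75 MHz

fs/2 = 27.825 MHz.
101.5 MHz mod fs = 45.85 MHz.
45.85 MHz > fs/2 = 27.825 MHz, folds to fs − 45.85 MHz = 9.8 MHz.
176.75 MHz mod fs = 9.8 MHz.
9.8 MHz ≤ fs/2 = 27.825 MHz, appears at 9.8 MHz.
149.65 MHz mod fs = 38.35 MHz.
38.35 MHz > fs/2 = 27.825 MHz, folds to fs − 38.35 MHz = 17.3 MHz.
108.4 MHz mod fs = 52.75 MHz.
52.75 MHz > fs/2 = 27.825 MHz, folds to fs − 52.75 MHz = 2.9 MHz.
101.5 MHz and 176.75 MHz both map to 9.8 MHz.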